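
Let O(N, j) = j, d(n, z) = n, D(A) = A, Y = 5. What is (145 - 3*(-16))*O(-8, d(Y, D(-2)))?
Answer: 965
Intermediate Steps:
(145 - 3*(-16))*O(-8, d(Y, D(-2))) = (145 - 3*(-16))*5 = (145 + 48)*5 = 193*5 = 965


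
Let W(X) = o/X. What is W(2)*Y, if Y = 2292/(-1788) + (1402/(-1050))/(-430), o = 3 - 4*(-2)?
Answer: -473151811/67273500 ≈ -7.0333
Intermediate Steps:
o = 11 (o = 3 + 8 = 11)
W(X) = 11/X
Y = -43013801/33636750 (Y = 2292*(-1/1788) + (1402*(-1/1050))*(-1/430) = -191/149 - 701/525*(-1/430) = -191/149 + 701/225750 = -43013801/33636750 ≈ -1.2788)
W(2)*Y = (11/2)*(-43013801/33636750) = -473151811/67273500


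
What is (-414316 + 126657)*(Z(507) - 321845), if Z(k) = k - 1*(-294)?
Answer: 92351195996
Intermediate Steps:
Z(k) = 294 + k (Z(k) = k + 294 = 294 + k)
(-414316 + 126657)*(Z(507) - 321845) = (-414316 + 126657)*((294 + 507) - 321845) = -287659*(801 - 321845) = -287659*(-321044) = 92351195996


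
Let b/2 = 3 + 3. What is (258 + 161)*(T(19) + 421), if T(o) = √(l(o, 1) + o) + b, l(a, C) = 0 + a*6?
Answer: 181427 + 419*√133 ≈ 1.8626e+5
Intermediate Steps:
l(a, C) = 6*a (l(a, C) = 0 + 6*a = 6*a)
b = 12 (b = 2*(3 + 3) = 2*6 = 12)
T(o) = 12 + √7*√o (T(o) = √(6*o + o) + 12 = √(7*o) + 12 = √7*√o + 12 = 12 + √7*√o)
(258 + 161)*(T(19) + 421) = (258 + 161)*((12 + √7*√19) + 421) = 419*((12 + √133) + 421) = 419*(433 + √133) = 181427 + 419*√133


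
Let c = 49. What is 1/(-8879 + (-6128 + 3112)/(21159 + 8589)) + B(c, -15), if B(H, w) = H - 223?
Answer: -11489902035/66033877 ≈ -174.00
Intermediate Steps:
B(H, w) = -223 + H
1/(-8879 + (-6128 + 3112)/(21159 + 8589)) + B(c, -15) = 1/(-8879 + (-6128 + 3112)/(21159 + 8589)) + (-223 + 49) = 1/(-8879 - 3016/29748) - 174 = 1/(-8879 - 3016*1/29748) - 174 = 1/(-8879 - 754/7437) - 174 = 1/(-66033877/7437) - 174 = -7437/66033877 - 174 = -11489902035/66033877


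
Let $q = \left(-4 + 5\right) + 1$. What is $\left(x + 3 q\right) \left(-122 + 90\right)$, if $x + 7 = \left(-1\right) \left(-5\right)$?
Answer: $-128$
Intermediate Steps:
$q = 2$ ($q = 1 + 1 = 2$)
$x = -2$ ($x = -7 - -5 = -7 + 5 = -2$)
$\left(x + 3 q\right) \left(-122 + 90\right) = \left(-2 + 3 \cdot 2\right) \left(-122 + 90\right) = \left(-2 + 6\right) \left(-32\right) = 4 \left(-32\right) = -128$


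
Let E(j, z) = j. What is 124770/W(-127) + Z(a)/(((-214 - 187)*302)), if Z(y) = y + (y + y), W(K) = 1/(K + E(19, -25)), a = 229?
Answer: -1631868827007/121102 ≈ -1.3475e+7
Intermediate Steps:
W(K) = 1/(19 + K) (W(K) = 1/(K + 19) = 1/(19 + K))
Z(y) = 3*y (Z(y) = y + 2*y = 3*y)
124770/W(-127) + Z(a)/(((-214 - 187)*302)) = 124770/(1/(19 - 127)) + (3*229)/(((-214 - 187)*302)) = 124770/(1/(-108)) + 687/((-401*302)) = 124770/(-1/108) + 687/(-121102) = 124770*(-108) + 687*(-1/121102) = -13475160 - 687/121102 = -1631868827007/121102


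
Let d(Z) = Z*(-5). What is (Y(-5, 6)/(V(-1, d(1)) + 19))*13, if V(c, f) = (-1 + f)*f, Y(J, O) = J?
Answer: -65/49 ≈ -1.3265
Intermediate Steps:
d(Z) = -5*Z
V(c, f) = f*(-1 + f)
(Y(-5, 6)/(V(-1, d(1)) + 19))*13 = (-5/((-5*1)*(-1 - 5*1) + 19))*13 = (-5/(-5*(-1 - 5) + 19))*13 = (-5/(-5*(-6) + 19))*13 = (-5/(30 + 19))*13 = (-5/49)*13 = ((1/49)*(-5))*13 = -5/49*13 = -65/49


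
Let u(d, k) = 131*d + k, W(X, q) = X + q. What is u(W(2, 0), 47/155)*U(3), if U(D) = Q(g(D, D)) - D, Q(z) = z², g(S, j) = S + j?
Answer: 1341681/155 ≈ 8656.0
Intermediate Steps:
u(d, k) = k + 131*d
U(D) = -D + 4*D² (U(D) = (D + D)² - D = (2*D)² - D = 4*D² - D = -D + 4*D²)
u(W(2, 0), 47/155)*U(3) = (47/155 + 131*(2 + 0))*(3*(-1 + 4*3)) = (47*(1/155) + 131*2)*(3*(-1 + 12)) = (47/155 + 262)*(3*11) = (40657/155)*33 = 1341681/155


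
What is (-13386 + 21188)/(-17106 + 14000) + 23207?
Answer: 36036570/1553 ≈ 23205.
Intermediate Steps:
(-13386 + 21188)/(-17106 + 14000) + 23207 = 7802/(-3106) + 23207 = 7802*(-1/3106) + 23207 = -3901/1553 + 23207 = 36036570/1553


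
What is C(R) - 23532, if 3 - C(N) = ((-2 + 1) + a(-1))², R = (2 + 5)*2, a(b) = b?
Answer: -23533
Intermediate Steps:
R = 14 (R = 7*2 = 14)
C(N) = -1 (C(N) = 3 - ((-2 + 1) - 1)² = 3 - (-1 - 1)² = 3 - 1*(-2)² = 3 - 1*4 = 3 - 4 = -1)
C(R) - 23532 = -1 - 23532 = -23533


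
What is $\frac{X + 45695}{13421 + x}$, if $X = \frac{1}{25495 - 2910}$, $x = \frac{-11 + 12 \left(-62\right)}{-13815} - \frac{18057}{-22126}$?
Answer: $\frac{4853211495858576}{1425520896247675} \approx 3.4045$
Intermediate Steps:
$x = \frac{4094809}{4702626}$ ($x = \left(-11 - 744\right) \left(- \frac{1}{13815}\right) - - \frac{1389}{1702} = \left(-755\right) \left(- \frac{1}{13815}\right) + \frac{1389}{1702} = \frac{151}{2763} + \frac{1389}{1702} = \frac{4094809}{4702626} \approx 0.87075$)
$X = \frac{1}{22585} \approx 4.4277 \cdot 10^{-5}$
$\frac{X + 45695}{13421 + x} = \frac{\frac{1}{22585} + 45695}{13421 + \frac{4094809}{4702626}} = \frac{1032021576}{22585 \cdot \frac{63118038355}{4702626}} = \frac{1032021576}{22585} \cdot \frac{4702626}{63118038355} = \frac{4853211495858576}{1425520896247675}$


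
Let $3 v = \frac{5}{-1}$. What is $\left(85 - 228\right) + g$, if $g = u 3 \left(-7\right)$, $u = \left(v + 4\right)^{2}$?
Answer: $- \frac{772}{3} \approx -257.33$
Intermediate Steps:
$v = - \frac{5}{3}$ ($v = \frac{5 \frac{1}{-1}}{3} = \frac{5 \left(-1\right)}{3} = \frac{1}{3} \left(-5\right) = - \frac{5}{3} \approx -1.6667$)
$u = \frac{49}{9}$ ($u = \left(- \frac{5}{3} + 4\right)^{2} = \left(\frac{7}{3}\right)^{2} = \frac{49}{9} \approx 5.4444$)
$g = - \frac{343}{3}$ ($g = \frac{49}{9} \cdot 3 \left(-7\right) = \frac{49}{3} \left(-7\right) = - \frac{343}{3} \approx -114.33$)
$\left(85 - 228\right) + g = \left(85 - 228\right) - \frac{343}{3} = -143 - \frac{343}{3} = - \frac{772}{3}$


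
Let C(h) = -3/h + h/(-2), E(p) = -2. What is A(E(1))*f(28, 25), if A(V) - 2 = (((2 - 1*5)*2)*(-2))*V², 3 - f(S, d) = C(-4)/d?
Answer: 289/2 ≈ 144.50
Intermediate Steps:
C(h) = -3/h - h/2 (C(h) = -3/h + h*(-½) = -3/h - h/2)
f(S, d) = 3 - 11/(4*d) (f(S, d) = 3 - (-3/(-4) - ½*(-4))/d = 3 - (-3*(-¼) + 2)/d = 3 - (¾ + 2)/d = 3 - 11/(4*d))
A(V) = 2 + 12*V² (A(V) = 2 + (((2 - 1*5)*2)*(-2))*V² = 2 + (((2 - 5)*2)*(-2))*V² = 2 + (-3*2*(-2))*V² = 2 + (-6*(-2))*V² = 2 + 12*V²)
A(E(1))*f(28, 25) = (2 + 12*(-2)²)*(3 - 11/4/25) = (2 + 12*4)*(3 - 11/4*1/25) = (2 + 48)*(3 - 11/100) = 50*(289/100) = 289/2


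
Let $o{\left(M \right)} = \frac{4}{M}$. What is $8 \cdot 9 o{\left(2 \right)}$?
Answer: $144$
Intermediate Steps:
$8 \cdot 9 o{\left(2 \right)} = 8 \cdot 9 \cdot \frac{4}{2} = 72 \cdot 4 \cdot \frac{1}{2} = 72 \cdot 2 = 144$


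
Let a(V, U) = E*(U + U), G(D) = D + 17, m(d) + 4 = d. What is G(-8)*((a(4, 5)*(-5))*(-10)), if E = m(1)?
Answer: -13500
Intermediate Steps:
m(d) = -4 + d
E = -3 (E = -4 + 1 = -3)
G(D) = 17 + D
a(V, U) = -6*U (a(V, U) = -3*(U + U) = -6*U)
G(-8)*((a(4, 5)*(-5))*(-10)) = (17 - 8)*((-6*5*(-5))*(-10)) = 9*(-30*(-5)*(-10)) = 9*(150*(-10)) = 9*(-1500) = -13500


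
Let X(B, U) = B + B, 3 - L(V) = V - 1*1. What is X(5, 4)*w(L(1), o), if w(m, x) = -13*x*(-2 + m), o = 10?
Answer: -1300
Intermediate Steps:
L(V) = 4 - V (L(V) = 3 - (V - 1*1) = 3 - (V - 1) = 3 - (-1 + V) = 3 + (1 - V) = 4 - V)
X(B, U) = 2*B
w(m, x) = -13*x*(-2 + m)
X(5, 4)*w(L(1), o) = (2*5)*(13*10*(2 - (4 - 1*1))) = 10*(13*10*(2 - (4 - 1))) = 10*(13*10*(2 - 1*3)) = 10*(13*10*(2 - 3)) = 10*(13*10*(-1)) = 10*(-130) = -1300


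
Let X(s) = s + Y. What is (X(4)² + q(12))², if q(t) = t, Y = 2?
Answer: 2304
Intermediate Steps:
X(s) = 2 + s (X(s) = s + 2 = 2 + s)
(X(4)² + q(12))² = ((2 + 4)² + 12)² = (6² + 12)² = (36 + 12)² = 48² = 2304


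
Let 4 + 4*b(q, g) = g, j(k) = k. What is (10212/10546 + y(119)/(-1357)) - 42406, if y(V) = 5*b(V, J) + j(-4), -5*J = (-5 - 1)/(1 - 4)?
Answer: -606855000461/14310922 ≈ -42405.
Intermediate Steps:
J = -⅖ (J = -(-5 - 1)/(5*(1 - 4)) = -(-6)/(5*(-3)) = -(-6)*(-1)/(5*3) = -⅕*2 = -⅖ ≈ -0.40000)
b(q, g) = -1 + g/4
y(V) = -19/2 (y(V) = 5*(-1 + (¼)*(-⅖)) - 4 = 5*(-1 - ⅒) - 4 = 5*(-11/10) - 4 = -11/2 - 4 = -19/2)
(10212/10546 + y(119)/(-1357)) - 42406 = (10212/10546 - 19/2/(-1357)) - 42406 = (10212*(1/10546) - 19/2*(-1/1357)) - 42406 = (5106/5273 + 19/2714) - 42406 = 13957871/14310922 - 42406 = -606855000461/14310922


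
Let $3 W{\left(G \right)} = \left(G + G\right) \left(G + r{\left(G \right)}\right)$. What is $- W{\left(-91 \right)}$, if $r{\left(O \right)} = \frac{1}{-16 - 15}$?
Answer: $- \frac{513604}{93} \approx -5522.6$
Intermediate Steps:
$r{\left(O \right)} = - \frac{1}{31}$ ($r{\left(O \right)} = \frac{1}{-31} = - \frac{1}{31}$)
$W{\left(G \right)} = \frac{2 G \left(- \frac{1}{31} + G\right)}{3}$ ($W{\left(G \right)} = \frac{\left(G + G\right) \left(G - \frac{1}{31}\right)}{3} = \frac{2 G \left(- \frac{1}{31} + G\right)}{3}$)
$- W{\left(-91 \right)} = - \frac{2 \left(-91\right) \left(-1 + 31 \left(-91\right)\right)}{93} = - \frac{2 \left(-91\right) \left(-1 - 2821\right)}{93} = - \frac{2 \left(-91\right) \left(-2822\right)}{93} = \left(-1\right) \frac{513604}{93} = - \frac{513604}{93}$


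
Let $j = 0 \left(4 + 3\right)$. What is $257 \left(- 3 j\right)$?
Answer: $0$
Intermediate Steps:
$j = 0$ ($j = 0 \cdot 7 = 0$)
$257 \left(- 3 j\right) = 257 \left(\left(-3\right) 0\right) = 257 \cdot 0 = 0$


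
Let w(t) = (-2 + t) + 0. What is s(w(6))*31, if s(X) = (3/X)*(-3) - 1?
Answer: -403/4 ≈ -100.75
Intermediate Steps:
w(t) = -2 + t
s(X) = -1 - 9/X (s(X) = -9/X - 1 = -1 - 9/X)
s(w(6))*31 = ((-9 - (-2 + 6))/(-2 + 6))*31 = ((-9 - 1*4)/4)*31 = ((-9 - 4)/4)*31 = ((¼)*(-13))*31 = -13/4*31 = -403/4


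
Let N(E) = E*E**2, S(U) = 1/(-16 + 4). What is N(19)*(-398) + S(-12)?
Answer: -32758585/12 ≈ -2.7299e+6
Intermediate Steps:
S(U) = -1/12 (S(U) = 1/(-12) = -1/12)
N(E) = E**3
N(19)*(-398) + S(-12) = 19**3*(-398) - 1/12 = 6859*(-398) - 1/12 = -2729882 - 1/12 = -32758585/12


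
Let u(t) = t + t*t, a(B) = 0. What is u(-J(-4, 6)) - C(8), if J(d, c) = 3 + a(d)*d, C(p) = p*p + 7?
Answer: -65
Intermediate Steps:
C(p) = 7 + p**2 (C(p) = p**2 + 7 = 7 + p**2)
J(d, c) = 3 (J(d, c) = 3 + 0*d = 3 + 0 = 3)
u(t) = t + t**2
u(-J(-4, 6)) - C(8) = (-1*3)*(1 - 1*3) - (7 + 8**2) = -3*(1 - 3) - (7 + 64) = -3*(-2) - 1*71 = 6 - 71 = -65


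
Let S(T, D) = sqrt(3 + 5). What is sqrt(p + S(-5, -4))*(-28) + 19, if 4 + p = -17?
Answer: 19 - 28*sqrt(-21 + 2*sqrt(2)) ≈ 19.0 - 119.36*I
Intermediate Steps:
p = -21 (p = -4 - 17 = -21)
S(T, D) = 2*sqrt(2) (S(T, D) = sqrt(8) = 2*sqrt(2))
sqrt(p + S(-5, -4))*(-28) + 19 = sqrt(-21 + 2*sqrt(2))*(-28) + 19 = -28*sqrt(-21 + 2*sqrt(2)) + 19 = 19 - 28*sqrt(-21 + 2*sqrt(2))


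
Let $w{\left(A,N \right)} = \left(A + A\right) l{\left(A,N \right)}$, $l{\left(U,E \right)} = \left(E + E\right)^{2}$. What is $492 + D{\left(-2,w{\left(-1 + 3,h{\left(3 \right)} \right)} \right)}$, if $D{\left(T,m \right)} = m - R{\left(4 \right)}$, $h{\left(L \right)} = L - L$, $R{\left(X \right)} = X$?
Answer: $488$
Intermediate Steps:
$h{\left(L \right)} = 0$
$l{\left(U,E \right)} = 4 E^{2}$ ($l{\left(U,E \right)} = \left(2 E\right)^{2} = 4 E^{2}$)
$w{\left(A,N \right)} = 8 A N^{2}$ ($w{\left(A,N \right)} = \left(A + A\right) 4 N^{2} = 2 A 4 N^{2} = 8 A N^{2}$)
$D{\left(T,m \right)} = -4 + m$ ($D{\left(T,m \right)} = m - 4 = -4 + m$)
$492 + D{\left(-2,w{\left(-1 + 3,h{\left(3 \right)} \right)} \right)} = 492 - \left(4 - 8 \left(-1 + 3\right) 0^{2}\right) = 492 - \left(4 - 0\right) = 492 + \left(-4 + 0\right) = 492 - 4 = 488$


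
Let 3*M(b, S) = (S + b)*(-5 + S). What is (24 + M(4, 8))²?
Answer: 1296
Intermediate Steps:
M(b, S) = (-5 + S)*(S + b)/3 (M(b, S) = ((S + b)*(-5 + S))/3 = ((-5 + S)*(S + b))/3 = (-5 + S)*(S + b)/3)
(24 + M(4, 8))² = (24 + (-5/3*8 - 5/3*4 + (⅓)*8² + (⅓)*8*4))² = (24 + (-40/3 - 20/3 + (⅓)*64 + 32/3))² = (24 + (-40/3 - 20/3 + 64/3 + 32/3))² = (24 + 12)² = 36² = 1296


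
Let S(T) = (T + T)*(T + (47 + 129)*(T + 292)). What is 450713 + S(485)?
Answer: 133570603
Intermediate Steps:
S(T) = 2*T*(51392 + 177*T) (S(T) = (2*T)*(T + 176*(292 + T)) = (2*T)*(T + (51392 + 176*T)) = (2*T)*(51392 + 177*T) = 2*T*(51392 + 177*T))
450713 + S(485) = 450713 + 2*485*(51392 + 177*485) = 450713 + 2*485*(51392 + 85845) = 450713 + 2*485*137237 = 450713 + 133119890 = 133570603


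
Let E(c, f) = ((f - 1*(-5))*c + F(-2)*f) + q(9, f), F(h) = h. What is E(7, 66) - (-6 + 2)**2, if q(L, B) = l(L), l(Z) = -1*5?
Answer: 344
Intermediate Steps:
l(Z) = -5
q(L, B) = -5
E(c, f) = -5 - 2*f + c*(5 + f) (E(c, f) = ((f - 1*(-5))*c - 2*f) - 5 = ((f + 5)*c - 2*f) - 5 = ((5 + f)*c - 2*f) - 5 = (c*(5 + f) - 2*f) - 5 = (-2*f + c*(5 + f)) - 5 = -5 - 2*f + c*(5 + f))
E(7, 66) - (-6 + 2)**2 = (-5 - 2*66 + 5*7 + 7*66) - (-6 + 2)**2 = (-5 - 132 + 35 + 462) - 1*(-4)**2 = 360 - 1*16 = 360 - 16 = 344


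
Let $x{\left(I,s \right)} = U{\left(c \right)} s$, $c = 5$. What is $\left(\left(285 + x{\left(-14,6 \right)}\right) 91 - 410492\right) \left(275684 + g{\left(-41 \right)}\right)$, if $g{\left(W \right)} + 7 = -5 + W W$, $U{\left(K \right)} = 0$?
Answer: $-106658037621$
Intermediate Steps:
$x{\left(I,s \right)} = 0$ ($x{\left(I,s \right)} = 0 s = 0$)
$g{\left(W \right)} = -12 + W^{2}$ ($g{\left(W \right)} = -7 + \left(-5 + W W\right) = -7 + \left(-5 + W^{2}\right) = -12 + W^{2}$)
$\left(\left(285 + x{\left(-14,6 \right)}\right) 91 - 410492\right) \left(275684 + g{\left(-41 \right)}\right) = \left(\left(285 + 0\right) 91 - 410492\right) \left(275684 - \left(12 - \left(-41\right)^{2}\right)\right) = \left(285 \cdot 91 - 410492\right) \left(275684 + \left(-12 + 1681\right)\right) = \left(25935 - 410492\right) \left(275684 + 1669\right) = \left(-384557\right) 277353 = -106658037621$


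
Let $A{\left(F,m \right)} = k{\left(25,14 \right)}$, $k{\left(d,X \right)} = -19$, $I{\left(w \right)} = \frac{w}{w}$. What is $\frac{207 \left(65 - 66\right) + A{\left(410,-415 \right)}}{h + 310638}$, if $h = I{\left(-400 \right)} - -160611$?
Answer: $- \frac{113}{235625} \approx -0.00047958$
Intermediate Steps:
$I{\left(w \right)} = 1$
$h = 160612$ ($h = 1 - -160611 = 1 + 160611 = 160612$)
$A{\left(F,m \right)} = -19$
$\frac{207 \left(65 - 66\right) + A{\left(410,-415 \right)}}{h + 310638} = \frac{207 \left(65 - 66\right) - 19}{160612 + 310638} = \frac{207 \left(65 - 66\right) - 19}{471250} = \left(207 \left(-1\right) - 19\right) \frac{1}{471250} = \left(-207 - 19\right) \frac{1}{471250} = \left(-226\right) \frac{1}{471250} = - \frac{113}{235625}$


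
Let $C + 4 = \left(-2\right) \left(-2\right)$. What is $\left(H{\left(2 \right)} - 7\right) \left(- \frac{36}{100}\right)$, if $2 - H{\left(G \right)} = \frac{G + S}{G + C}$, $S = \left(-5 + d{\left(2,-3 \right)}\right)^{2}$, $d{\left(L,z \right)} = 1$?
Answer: $\frac{126}{25} \approx 5.04$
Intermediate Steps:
$S = 16$ ($S = \left(-5 + 1\right)^{2} = \left(-4\right)^{2} = 16$)
$C = 0$ ($C = -4 - -4 = -4 + 4 = 0$)
$H{\left(G \right)} = 2 - \frac{16 + G}{G}$ ($H{\left(G \right)} = 2 - \frac{G + 16}{G + 0} = 2 - \frac{16 + G}{G}$)
$\left(H{\left(2 \right)} - 7\right) \left(- \frac{36}{100}\right) = \left(\frac{-16 + 2}{2} - 7\right) \left(- \frac{36}{100}\right) = \left(\frac{1}{2} \left(-14\right) - 7\right) \left(\left(-36\right) \frac{1}{100}\right) = \left(-7 - 7\right) \left(- \frac{9}{25}\right) = \left(-14\right) \left(- \frac{9}{25}\right) = \frac{126}{25}$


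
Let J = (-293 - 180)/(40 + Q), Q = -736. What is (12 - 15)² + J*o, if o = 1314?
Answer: 104631/116 ≈ 901.99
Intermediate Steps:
J = 473/696 (J = (-293 - 180)/(40 - 736) = -473/(-696) = -473*(-1/696) = 473/696 ≈ 0.67960)
(12 - 15)² + J*o = (12 - 15)² + (473/696)*1314 = (-3)² + 103587/116 = 9 + 103587/116 = 104631/116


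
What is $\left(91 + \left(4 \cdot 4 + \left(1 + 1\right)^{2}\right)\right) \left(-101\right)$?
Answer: $-11211$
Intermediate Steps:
$\left(91 + \left(4 \cdot 4 + \left(1 + 1\right)^{2}\right)\right) \left(-101\right) = \left(91 + \left(16 + 2^{2}\right)\right) \left(-101\right) = \left(91 + \left(16 + 4\right)\right) \left(-101\right) = \left(91 + 20\right) \left(-101\right) = 111 \left(-101\right) = -11211$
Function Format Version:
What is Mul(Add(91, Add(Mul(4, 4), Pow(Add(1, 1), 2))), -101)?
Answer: -11211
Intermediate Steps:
Mul(Add(91, Add(Mul(4, 4), Pow(Add(1, 1), 2))), -101) = Mul(Add(91, Add(16, Pow(2, 2))), -101) = Mul(Add(91, Add(16, 4)), -101) = Mul(Add(91, 20), -101) = Mul(111, -101) = -11211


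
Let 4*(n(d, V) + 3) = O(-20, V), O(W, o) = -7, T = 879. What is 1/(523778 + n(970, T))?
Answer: 4/2095093 ≈ 1.9092e-6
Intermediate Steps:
n(d, V) = -19/4 (n(d, V) = -3 + (1/4)*(-7) = -3 - 7/4 = -19/4)
1/(523778 + n(970, T)) = 1/(523778 - 19/4) = 1/(2095093/4) = 4/2095093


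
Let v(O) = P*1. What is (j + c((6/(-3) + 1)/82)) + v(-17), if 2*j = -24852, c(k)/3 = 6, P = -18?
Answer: -12426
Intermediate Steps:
v(O) = -18 (v(O) = -18*1 = -18)
c(k) = 18 (c(k) = 3*6 = 18)
j = -12426 (j = (1/2)*(-24852) = -12426)
(j + c((6/(-3) + 1)/82)) + v(-17) = (-12426 + 18) - 18 = -12408 - 18 = -12426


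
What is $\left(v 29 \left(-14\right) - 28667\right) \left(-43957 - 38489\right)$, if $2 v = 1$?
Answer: $2380216020$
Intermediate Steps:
$v = \frac{1}{2}$ ($v = \frac{1}{2} \cdot 1 = \frac{1}{2} \approx 0.5$)
$\left(v 29 \left(-14\right) - 28667\right) \left(-43957 - 38489\right) = \left(\frac{1}{2} \cdot 29 \left(-14\right) - 28667\right) \left(-43957 - 38489\right) = \left(\frac{29}{2} \left(-14\right) - 28667\right) \left(-82446\right) = \left(-203 - 28667\right) \left(-82446\right) = \left(-28870\right) \left(-82446\right) = 2380216020$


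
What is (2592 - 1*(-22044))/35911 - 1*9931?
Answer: -356607505/35911 ≈ -9930.3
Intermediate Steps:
(2592 - 1*(-22044))/35911 - 1*9931 = (2592 + 22044)*(1/35911) - 9931 = 24636*(1/35911) - 9931 = 24636/35911 - 9931 = -356607505/35911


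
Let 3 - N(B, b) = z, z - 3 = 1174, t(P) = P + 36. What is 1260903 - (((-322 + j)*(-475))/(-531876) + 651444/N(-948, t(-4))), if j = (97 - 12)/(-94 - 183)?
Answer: 109094064317034691/86482505724 ≈ 1.2615e+6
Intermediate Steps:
t(P) = 36 + P
z = 1177 (z = 3 + 1174 = 1177)
N(B, b) = -1174 (N(B, b) = 3 - 1*1177 = 3 - 1177 = -1174)
j = -85/277 (j = 85/(-277) = 85*(-1/277) = -85/277 ≈ -0.30686)
1260903 - (((-322 + j)*(-475))/(-531876) + 651444/N(-948, t(-4))) = 1260903 - (((-322 - 85/277)*(-475))/(-531876) + 651444/(-1174)) = 1260903 - (-89279/277*(-475)*(-1/531876) + 651444*(-1/1174)) = 1260903 - ((42407525/277)*(-1/531876) - 325722/587) = 1260903 - (-42407525/147329652 - 325722/587) = 1260903 - 1*(-48013402125919/86482505724) = 1260903 + 48013402125919/86482505724 = 109094064317034691/86482505724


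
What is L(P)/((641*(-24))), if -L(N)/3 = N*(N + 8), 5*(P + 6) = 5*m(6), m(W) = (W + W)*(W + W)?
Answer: 5037/1282 ≈ 3.9290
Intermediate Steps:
m(W) = 4*W² (m(W) = (2*W)*(2*W) = 4*W²)
P = 138 (P = -6 + (5*(4*6²))/5 = -6 + (5*(4*36))/5 = -6 + (5*144)/5 = -6 + (⅕)*720 = -6 + 144 = 138)
L(N) = -3*N*(8 + N) (L(N) = -3*N*(N + 8) = -3*N*(8 + N))
L(P)/((641*(-24))) = (-3*138*(8 + 138))/((641*(-24))) = -3*138*146/(-15384) = -60444*(-1/15384) = 5037/1282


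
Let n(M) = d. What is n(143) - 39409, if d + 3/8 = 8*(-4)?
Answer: -315531/8 ≈ -39441.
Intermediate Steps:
d = -259/8 (d = -3/8 + 8*(-4) = -3/8 - 32 = -259/8 ≈ -32.375)
n(M) = -259/8
n(143) - 39409 = -259/8 - 39409 = -315531/8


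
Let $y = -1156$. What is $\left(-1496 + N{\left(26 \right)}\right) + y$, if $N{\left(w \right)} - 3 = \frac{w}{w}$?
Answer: $-2648$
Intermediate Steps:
$N{\left(w \right)} = 4$ ($N{\left(w \right)} = 3 + \frac{w}{w} = 3 + 1 = 4$)
$\left(-1496 + N{\left(26 \right)}\right) + y = \left(-1496 + 4\right) - 1156 = -1492 - 1156 = -2648$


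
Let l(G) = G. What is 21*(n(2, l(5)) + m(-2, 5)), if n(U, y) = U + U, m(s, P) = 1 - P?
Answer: 0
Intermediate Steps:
n(U, y) = 2*U
21*(n(2, l(5)) + m(-2, 5)) = 21*(2*2 + (1 - 1*5)) = 21*(4 + (1 - 5)) = 21*(4 - 4) = 21*0 = 0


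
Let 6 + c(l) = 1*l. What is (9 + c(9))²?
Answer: 144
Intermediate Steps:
c(l) = -6 + l (c(l) = -6 + 1*l = -6 + l)
(9 + c(9))² = (9 + (-6 + 9))² = (9 + 3)² = 12² = 144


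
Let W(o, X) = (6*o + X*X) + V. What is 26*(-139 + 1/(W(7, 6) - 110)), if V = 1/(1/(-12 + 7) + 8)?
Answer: -4493216/1243 ≈ -3614.8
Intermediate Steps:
V = 5/39 (V = 1/(1/(-5) + 8) = 1/(-⅕ + 8) = 1/(39/5) = 5/39 ≈ 0.12821)
W(o, X) = 5/39 + X² + 6*o (W(o, X) = (6*o + X*X) + 5/39 = (6*o + X²) + 5/39 = (X² + 6*o) + 5/39 = 5/39 + X² + 6*o)
26*(-139 + 1/(W(7, 6) - 110)) = 26*(-139 + 1/((5/39 + 6² + 6*7) - 110)) = 26*(-139 + 1/((5/39 + 36 + 42) - 110)) = 26*(-139 + 1/(3047/39 - 110)) = 26*(-139 + 1/(-1243/39)) = 26*(-139 - 39/1243) = 26*(-172816/1243) = -4493216/1243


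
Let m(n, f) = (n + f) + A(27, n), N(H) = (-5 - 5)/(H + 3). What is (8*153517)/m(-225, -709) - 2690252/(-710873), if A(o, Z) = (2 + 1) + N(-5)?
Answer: -435278774688/329134199 ≈ -1322.5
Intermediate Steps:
N(H) = -10/(3 + H)
A(o, Z) = 8 (A(o, Z) = (2 + 1) - 10/(3 - 5) = 3 - 10/(-2) = 3 - 10*(-½) = 3 + 5 = 8)
m(n, f) = 8 + f + n (m(n, f) = (n + f) + 8 = (f + n) + 8 = 8 + f + n)
(8*153517)/m(-225, -709) - 2690252/(-710873) = (8*153517)/(8 - 709 - 225) - 2690252/(-710873) = 1228136/(-926) - 2690252*(-1/710873) = 1228136*(-1/926) + 2690252/710873 = -614068/463 + 2690252/710873 = -435278774688/329134199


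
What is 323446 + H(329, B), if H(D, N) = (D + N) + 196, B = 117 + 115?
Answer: 324203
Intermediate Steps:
B = 232
H(D, N) = 196 + D + N
323446 + H(329, B) = 323446 + (196 + 329 + 232) = 323446 + 757 = 324203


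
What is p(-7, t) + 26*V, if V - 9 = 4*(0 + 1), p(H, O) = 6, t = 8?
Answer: 344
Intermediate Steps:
V = 13 (V = 9 + 4*(0 + 1) = 9 + 4*1 = 9 + 4 = 13)
p(-7, t) + 26*V = 6 + 26*13 = 6 + 338 = 344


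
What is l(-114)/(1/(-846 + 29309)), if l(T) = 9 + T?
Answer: -2988615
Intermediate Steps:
l(-114)/(1/(-846 + 29309)) = (9 - 114)/(1/(-846 + 29309)) = -105/(1/28463) = -105/1/28463 = -105*28463 = -2988615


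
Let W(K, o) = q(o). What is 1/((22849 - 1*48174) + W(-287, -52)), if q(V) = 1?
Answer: -1/25324 ≈ -3.9488e-5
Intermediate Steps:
W(K, o) = 1
1/((22849 - 1*48174) + W(-287, -52)) = 1/((22849 - 1*48174) + 1) = 1/((22849 - 48174) + 1) = 1/(-25325 + 1) = 1/(-25324) = -1/25324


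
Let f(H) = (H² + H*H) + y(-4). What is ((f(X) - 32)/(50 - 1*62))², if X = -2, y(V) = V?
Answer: 49/9 ≈ 5.4444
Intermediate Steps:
f(H) = -4 + 2*H² (f(H) = (H² + H*H) - 4 = (H² + H²) - 4 = 2*H² - 4 = -4 + 2*H²)
((f(X) - 32)/(50 - 1*62))² = (((-4 + 2*(-2)²) - 32)/(50 - 1*62))² = (((-4 + 2*4) - 32)/(50 - 62))² = (((-4 + 8) - 32)/(-12))² = ((4 - 32)*(-1/12))² = (-28*(-1/12))² = (7/3)² = 49/9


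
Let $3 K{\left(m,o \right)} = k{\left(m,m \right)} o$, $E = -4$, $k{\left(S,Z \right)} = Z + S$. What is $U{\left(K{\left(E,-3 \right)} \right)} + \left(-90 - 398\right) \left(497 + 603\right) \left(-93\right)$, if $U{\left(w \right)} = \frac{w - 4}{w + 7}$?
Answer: $\frac{748836004}{15} \approx 4.9922 \cdot 10^{7}$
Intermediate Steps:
$k{\left(S,Z \right)} = S + Z$
$K{\left(m,o \right)} = \frac{2 m o}{3}$ ($K{\left(m,o \right)} = \frac{\left(m + m\right) o}{3} = \frac{2 m o}{3}$)
$U{\left(w \right)} = \frac{-4 + w}{7 + w}$
$U{\left(K{\left(E,-3 \right)} \right)} + \left(-90 - 398\right) \left(497 + 603\right) \left(-93\right) = \frac{-4 + \frac{2}{3} \left(-4\right) \left(-3\right)}{7 + \frac{2}{3} \left(-4\right) \left(-3\right)} + \left(-90 - 398\right) \left(497 + 603\right) \left(-93\right) = \frac{-4 + 8}{7 + 8} + \left(-488\right) 1100 \left(-93\right) = \frac{1}{15} \cdot 4 - -49922400 = \frac{1}{15} \cdot 4 + 49922400 = \frac{4}{15} + 49922400 = \frac{748836004}{15}$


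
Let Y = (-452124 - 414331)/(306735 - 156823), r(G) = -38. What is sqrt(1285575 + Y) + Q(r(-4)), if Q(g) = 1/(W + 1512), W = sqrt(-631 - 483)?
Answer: 756/1143629 + sqrt(7222844595872710)/74956 - I*sqrt(1114)/2287258 ≈ 1133.8 - 1.4592e-5*I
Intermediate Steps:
W = I*sqrt(1114) (W = sqrt(-1114) = I*sqrt(1114) ≈ 33.377*I)
Y = -866455/149912 ≈ -5.7798
Q(g) = 1/(1512 + I*sqrt(1114)) (Q(g) = 1/(I*sqrt(1114) + 1512) = 1/(1512 + I*sqrt(1114)))
sqrt(1285575 + Y) + Q(r(-4)) = sqrt(1285575 - 866455/149912) + (756/1143629 - I*sqrt(1114)/2287258) = sqrt(192722252945/149912) + (756/1143629 - I*sqrt(1114)/2287258) = sqrt(7222844595872710)/74956 + (756/1143629 - I*sqrt(1114)/2287258) = 756/1143629 + sqrt(7222844595872710)/74956 - I*sqrt(1114)/2287258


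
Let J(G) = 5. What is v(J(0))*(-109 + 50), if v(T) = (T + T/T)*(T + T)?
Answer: -3540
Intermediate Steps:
v(T) = 2*T*(1 + T) (v(T) = (T + 1)*(2*T) = (1 + T)*(2*T) = 2*T*(1 + T))
v(J(0))*(-109 + 50) = (2*5*(1 + 5))*(-109 + 50) = (2*5*6)*(-59) = 60*(-59) = -3540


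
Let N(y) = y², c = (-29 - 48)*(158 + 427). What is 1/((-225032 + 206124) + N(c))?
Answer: 1/2029033117 ≈ 4.9285e-10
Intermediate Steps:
c = -45045 (c = -77*585 = -45045)
1/((-225032 + 206124) + N(c)) = 1/((-225032 + 206124) + (-45045)²) = 1/(-18908 + 2029052025) = 1/2029033117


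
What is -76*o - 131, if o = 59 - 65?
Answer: 325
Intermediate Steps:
o = -6
-76*o - 131 = -76*(-6) - 131 = 456 - 131 = 325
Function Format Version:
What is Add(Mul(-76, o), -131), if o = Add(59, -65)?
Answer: 325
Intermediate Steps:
o = -6
Add(Mul(-76, o), -131) = Add(Mul(-76, -6), -131) = Add(456, -131) = 325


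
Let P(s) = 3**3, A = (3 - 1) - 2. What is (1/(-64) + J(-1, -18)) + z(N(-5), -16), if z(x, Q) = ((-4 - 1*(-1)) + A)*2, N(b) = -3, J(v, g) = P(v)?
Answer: 1343/64 ≈ 20.984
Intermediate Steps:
A = 0 (A = 2 - 2 = 0)
P(s) = 27
J(v, g) = 27
z(x, Q) = -6 (z(x, Q) = ((-4 - 1*(-1)) + 0)*2 = ((-4 + 1) + 0)*2 = (-3 + 0)*2 = -3*2 = -6)
(1/(-64) + J(-1, -18)) + z(N(-5), -16) = (1/(-64) + 27) - 6 = (-1/64 + 27) - 6 = 1727/64 - 6 = 1343/64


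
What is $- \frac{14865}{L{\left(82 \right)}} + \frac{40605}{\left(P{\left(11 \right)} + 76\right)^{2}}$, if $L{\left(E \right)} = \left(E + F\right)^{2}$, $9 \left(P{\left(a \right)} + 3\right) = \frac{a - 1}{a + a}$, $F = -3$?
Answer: $\frac{1706261691045}{326415683584} \approx 5.2273$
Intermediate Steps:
$P{\left(a \right)} = -3 + \frac{-1 + a}{18 a}$ ($P{\left(a \right)} = -3 + \frac{\left(a - 1\right) \frac{1}{a + a}}{9} = -3 + \frac{\left(-1 + a\right) \frac{1}{2 a}}{9} = -3 + \frac{\frac{1}{2} \frac{1}{a} \left(-1 + a\right)}{9} = -3 + \frac{-1 + a}{18 a}$)
$L{\left(E \right)} = \left(-3 + E\right)^{2}$ ($L{\left(E \right)} = \left(E - 3\right)^{2} = \left(-3 + E\right)^{2}$)
$- \frac{14865}{L{\left(82 \right)}} + \frac{40605}{\left(P{\left(11 \right)} + 76\right)^{2}} = - \frac{14865}{\left(-3 + 82\right)^{2}} + \frac{40605}{\left(\frac{-1 - 583}{18 \cdot 11} + 76\right)^{2}} = - \frac{14865}{79^{2}} + \frac{40605}{\left(\frac{1}{18} \cdot \frac{1}{11} \left(-1 - 583\right) + 76\right)^{2}} = - \frac{14865}{6241} + \frac{40605}{\left(\frac{1}{18} \cdot \frac{1}{11} \left(-584\right) + 76\right)^{2}} = \left(-14865\right) \frac{1}{6241} + \frac{40605}{\left(- \frac{292}{99} + 76\right)^{2}} = - \frac{14865}{6241} + \frac{40605}{\left(\frac{7232}{99}\right)^{2}} = - \frac{14865}{6241} + \frac{40605}{\frac{52301824}{9801}} = - \frac{14865}{6241} + 40605 \cdot \frac{9801}{52301824} = - \frac{14865}{6241} + \frac{397969605}{52301824} = \frac{1706261691045}{326415683584}$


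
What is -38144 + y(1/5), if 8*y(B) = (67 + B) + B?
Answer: -1525423/40 ≈ -38136.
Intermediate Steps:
y(B) = 67/8 + B/4 (y(B) = ((67 + B) + B)/8 = (67 + 2*B)/8 = 67/8 + B/4)
-38144 + y(1/5) = -38144 + (67/8 + (1/4)/5) = -38144 + (67/8 + (1/4)*(1/5)) = -38144 + (67/8 + 1/20) = -38144 + 337/40 = -1525423/40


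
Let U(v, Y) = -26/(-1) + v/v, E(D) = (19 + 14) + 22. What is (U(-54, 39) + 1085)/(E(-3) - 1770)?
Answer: -1112/1715 ≈ -0.64840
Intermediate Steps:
E(D) = 55 (E(D) = 33 + 22 = 55)
U(v, Y) = 27 (U(v, Y) = -26*(-1) + 1 = 26 + 1 = 27)
(U(-54, 39) + 1085)/(E(-3) - 1770) = (27 + 1085)/(55 - 1770) = 1112/(-1715) = 1112*(-1/1715) = -1112/1715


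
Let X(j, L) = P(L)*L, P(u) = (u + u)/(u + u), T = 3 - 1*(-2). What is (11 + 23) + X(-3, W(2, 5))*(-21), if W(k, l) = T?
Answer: -71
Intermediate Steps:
T = 5 (T = 3 + 2 = 5)
P(u) = 1 (P(u) = (2*u)/((2*u)) = (2*u)*(1/(2*u)) = 1)
W(k, l) = 5
X(j, L) = L (X(j, L) = 1*L = L)
(11 + 23) + X(-3, W(2, 5))*(-21) = (11 + 23) + 5*(-21) = 34 - 105 = -71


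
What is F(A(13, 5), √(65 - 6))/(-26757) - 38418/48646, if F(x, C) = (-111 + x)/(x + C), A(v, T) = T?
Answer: -8744024216/11063778687 + 53*√59/454869 ≈ -0.78943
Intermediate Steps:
F(x, C) = (-111 + x)/(C + x)
F(A(13, 5), √(65 - 6))/(-26757) - 38418/48646 = ((-111 + 5)/(√(65 - 6) + 5))/(-26757) - 38418/48646 = (-106/(√59 + 5))*(-1/26757) - 38418*1/48646 = (-106/(5 + √59))*(-1/26757) - 19209/24323 = -106/(5 + √59)*(-1/26757) - 19209/24323 = 106/(26757*(5 + √59)) - 19209/24323 = -19209/24323 + 106/(26757*(5 + √59))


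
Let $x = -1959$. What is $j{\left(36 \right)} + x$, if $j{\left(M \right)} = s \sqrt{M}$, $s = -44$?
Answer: $-2223$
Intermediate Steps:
$j{\left(M \right)} = - 44 \sqrt{M}$
$j{\left(36 \right)} + x = - 44 \sqrt{36} - 1959 = \left(-44\right) 6 - 1959 = -264 - 1959 = -2223$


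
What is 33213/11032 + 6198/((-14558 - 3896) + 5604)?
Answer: 179205357/70880600 ≈ 2.5283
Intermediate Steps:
33213/11032 + 6198/((-14558 - 3896) + 5604) = 33213*(1/11032) + 6198/(-18454 + 5604) = 33213/11032 + 6198/(-12850) = 33213/11032 + 6198*(-1/12850) = 33213/11032 - 3099/6425 = 179205357/70880600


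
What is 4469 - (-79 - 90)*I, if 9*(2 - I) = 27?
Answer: 4300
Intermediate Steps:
I = -1 (I = 2 - ⅑*27 = 2 - 3 = -1)
4469 - (-79 - 90)*I = 4469 - (-79 - 90)*(-1) = 4469 - (-169)*(-1) = 4469 - 1*169 = 4469 - 169 = 4300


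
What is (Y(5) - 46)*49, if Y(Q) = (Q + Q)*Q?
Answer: 196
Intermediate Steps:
Y(Q) = 2*Q² (Y(Q) = (2*Q)*Q = 2*Q²)
(Y(5) - 46)*49 = (2*5² - 46)*49 = (2*25 - 46)*49 = (50 - 46)*49 = 4*49 = 196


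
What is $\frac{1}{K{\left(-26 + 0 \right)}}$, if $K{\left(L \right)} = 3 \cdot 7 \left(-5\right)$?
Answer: $- \frac{1}{105} \approx -0.0095238$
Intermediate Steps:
$K{\left(L \right)} = -105$ ($K{\left(L \right)} = 21 \left(-5\right) = -105$)
$\frac{1}{K{\left(-26 + 0 \right)}} = \frac{1}{-105} = - \frac{1}{105}$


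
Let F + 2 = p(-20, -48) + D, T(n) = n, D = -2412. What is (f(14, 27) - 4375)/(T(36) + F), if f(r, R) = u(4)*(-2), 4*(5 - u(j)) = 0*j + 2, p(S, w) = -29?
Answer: 4384/2407 ≈ 1.8214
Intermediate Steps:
u(j) = 9/2 (u(j) = 5 - (0*j + 2)/4 = 5 - (0 + 2)/4 = 5 - ¼*2 = 5 - ½ = 9/2)
f(r, R) = -9 (f(r, R) = (9/2)*(-2) = -9)
F = -2443 (F = -2 + (-29 - 2412) = -2 - 2441 = -2443)
(f(14, 27) - 4375)/(T(36) + F) = (-9 - 4375)/(36 - 2443) = -4384/(-2407) = -4384*(-1/2407) = 4384/2407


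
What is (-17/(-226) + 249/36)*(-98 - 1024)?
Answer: -1772947/226 ≈ -7844.9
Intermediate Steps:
(-17/(-226) + 249/36)*(-98 - 1024) = (-17*(-1/226) + 249*(1/36))*(-1122) = (17/226 + 83/12)*(-1122) = (9481/1356)*(-1122) = -1772947/226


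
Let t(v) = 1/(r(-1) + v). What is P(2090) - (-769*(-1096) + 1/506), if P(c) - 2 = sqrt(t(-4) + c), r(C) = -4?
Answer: -426467933/506 + sqrt(33438)/4 ≈ -8.4278e+5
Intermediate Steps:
t(v) = 1/(-4 + v)
P(c) = 2 + sqrt(-1/8 + c) (P(c) = 2 + sqrt(1/(-4 - 4) + c) = 2 + sqrt(1/(-8) + c) = 2 + sqrt(-1/8 + c))
P(2090) - (-769*(-1096) + 1/506) = (2 + sqrt(-2 + 16*2090)/4) - (-769*(-1096) + 1/506) = (2 + sqrt(-2 + 33440)/4) - (842824 + 1/506) = (2 + sqrt(33438)/4) - 1*426468945/506 = (2 + sqrt(33438)/4) - 426468945/506 = -426467933/506 + sqrt(33438)/4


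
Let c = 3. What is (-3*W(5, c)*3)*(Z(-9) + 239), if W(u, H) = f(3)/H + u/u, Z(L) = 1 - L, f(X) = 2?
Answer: -3735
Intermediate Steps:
W(u, H) = 1 + 2/H (W(u, H) = 2/H + u/u = 2/H + 1 = 1 + 2/H)
(-3*W(5, c)*3)*(Z(-9) + 239) = (-3*(2 + 3)/3*3)*((1 - 1*(-9)) + 239) = (-5*3)*((1 + 9) + 239) = (-3*5/3*3)*(10 + 239) = -5*3*249 = -15*249 = -3735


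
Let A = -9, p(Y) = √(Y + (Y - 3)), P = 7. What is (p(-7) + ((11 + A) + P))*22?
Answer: 198 + 22*I*√17 ≈ 198.0 + 90.708*I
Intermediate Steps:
p(Y) = √(-3 + 2*Y) (p(Y) = √(Y + (-3 + Y)) = √(-3 + 2*Y))
(p(-7) + ((11 + A) + P))*22 = (√(-3 + 2*(-7)) + ((11 - 9) + 7))*22 = (√(-3 - 14) + (2 + 7))*22 = (√(-17) + 9)*22 = (I*√17 + 9)*22 = (9 + I*√17)*22 = 198 + 22*I*√17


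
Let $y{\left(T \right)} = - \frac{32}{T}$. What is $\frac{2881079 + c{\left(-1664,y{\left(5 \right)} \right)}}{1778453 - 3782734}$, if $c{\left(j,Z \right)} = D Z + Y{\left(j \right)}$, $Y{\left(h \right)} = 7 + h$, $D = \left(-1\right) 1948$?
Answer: $- \frac{14459446}{10021405} \approx -1.4429$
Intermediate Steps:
$D = -1948$
$c{\left(j,Z \right)} = 7 + j - 1948 Z$ ($c{\left(j,Z \right)} = - 1948 Z + \left(7 + j\right) = 7 + j - 1948 Z$)
$\frac{2881079 + c{\left(-1664,y{\left(5 \right)} \right)}}{1778453 - 3782734} = \frac{2881079 - \left(1657 + 1948 \left(-32\right) \frac{1}{5}\right)}{1778453 - 3782734} = \frac{2881079 - \left(1657 + 1948 \left(-32\right) \frac{1}{5}\right)}{-2004281} = \left(2881079 - - \frac{54051}{5}\right) \left(- \frac{1}{2004281}\right) = \left(2881079 + \left(7 - 1664 + \frac{62336}{5}\right)\right) \left(- \frac{1}{2004281}\right) = \left(2881079 + \frac{54051}{5}\right) \left(- \frac{1}{2004281}\right) = \frac{14459446}{5} \left(- \frac{1}{2004281}\right) = - \frac{14459446}{10021405}$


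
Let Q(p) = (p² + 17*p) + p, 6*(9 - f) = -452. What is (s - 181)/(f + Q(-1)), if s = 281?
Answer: 150/101 ≈ 1.4851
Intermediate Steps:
f = 253/3 (f = 9 - ⅙*(-452) = 9 + 226/3 = 253/3 ≈ 84.333)
Q(p) = p² + 18*p
(s - 181)/(f + Q(-1)) = (281 - 181)/(253/3 - (18 - 1)) = 100/(253/3 - 1*17) = 100/(253/3 - 17) = 100/(202/3) = 100*(3/202) = 150/101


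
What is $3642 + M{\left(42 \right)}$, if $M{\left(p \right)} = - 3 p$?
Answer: $3516$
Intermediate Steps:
$3642 + M{\left(42 \right)} = 3642 - 126 = 3516$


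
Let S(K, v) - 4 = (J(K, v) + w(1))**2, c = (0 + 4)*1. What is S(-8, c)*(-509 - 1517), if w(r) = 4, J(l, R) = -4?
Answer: -8104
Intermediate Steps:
c = 4 (c = 4*1 = 4)
S(K, v) = 4 (S(K, v) = 4 + (-4 + 4)**2 = 4 + 0**2 = 4 + 0 = 4)
S(-8, c)*(-509 - 1517) = 4*(-509 - 1517) = 4*(-2026) = -8104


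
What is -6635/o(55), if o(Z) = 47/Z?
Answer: -364925/47 ≈ -7764.4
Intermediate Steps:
-6635/o(55) = -6635/(47/55) = -6635/(47*(1/55)) = -6635/47/55 = -6635*55/47 = -364925/47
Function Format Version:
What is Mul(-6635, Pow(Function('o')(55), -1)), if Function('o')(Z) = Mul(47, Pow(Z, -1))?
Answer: Rational(-364925, 47) ≈ -7764.4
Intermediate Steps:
Mul(-6635, Pow(Function('o')(55), -1)) = Mul(-6635, Pow(Mul(47, Pow(55, -1)), -1)) = Mul(-6635, Pow(Mul(47, Rational(1, 55)), -1)) = Mul(-6635, Pow(Rational(47, 55), -1)) = Mul(-6635, Rational(55, 47)) = Rational(-364925, 47)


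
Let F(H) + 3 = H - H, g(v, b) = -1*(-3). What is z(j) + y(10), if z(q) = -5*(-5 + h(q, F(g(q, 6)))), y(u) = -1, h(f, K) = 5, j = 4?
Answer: -1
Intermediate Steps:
g(v, b) = 3
F(H) = -3 (F(H) = -3 + (H - H) = -3 + 0 = -3)
z(q) = 0 (z(q) = -5*(-5 + 5) = -5*0 = 0)
z(j) + y(10) = 0 - 1 = -1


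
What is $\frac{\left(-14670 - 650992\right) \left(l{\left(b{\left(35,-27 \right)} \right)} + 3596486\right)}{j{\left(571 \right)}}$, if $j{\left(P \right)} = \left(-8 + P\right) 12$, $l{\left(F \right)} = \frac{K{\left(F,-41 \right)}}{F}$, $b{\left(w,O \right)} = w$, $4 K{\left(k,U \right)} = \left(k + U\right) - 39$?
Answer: $- \frac{33516613896769}{94584} \approx -3.5436 \cdot 10^{8}$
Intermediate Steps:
$K{\left(k,U \right)} = - \frac{39}{4} + \frac{U}{4} + \frac{k}{4}$ ($K{\left(k,U \right)} = \frac{\left(k + U\right) - 39}{4} = \frac{\left(U + k\right) - 39}{4} = \frac{-39 + U + k}{4} = - \frac{39}{4} + \frac{U}{4} + \frac{k}{4}$)
$l{\left(F \right)} = \frac{-20 + \frac{F}{4}}{F}$ ($l{\left(F \right)} = \frac{- \frac{39}{4} + \frac{1}{4} \left(-41\right) + \frac{F}{4}}{F} = \frac{- \frac{39}{4} - \frac{41}{4} + \frac{F}{4}}{F} = \frac{-20 + \frac{F}{4}}{F}$)
$j{\left(P \right)} = -96 + 12 P$
$\frac{\left(-14670 - 650992\right) \left(l{\left(b{\left(35,-27 \right)} \right)} + 3596486\right)}{j{\left(571 \right)}} = \frac{\left(-14670 - 650992\right) \left(\frac{-80 + 35}{4 \cdot 35} + 3596486\right)}{-96 + 12 \cdot 571} = \frac{\left(-665662\right) \left(\frac{1}{4} \cdot \frac{1}{35} \left(-45\right) + 3596486\right)}{-96 + 6852} = \frac{\left(-665662\right) \left(- \frac{9}{28} + 3596486\right)}{6756} = \left(-665662\right) \frac{100701599}{28} \cdot \frac{1}{6756} = \left(- \frac{33516613896769}{14}\right) \frac{1}{6756} = - \frac{33516613896769}{94584}$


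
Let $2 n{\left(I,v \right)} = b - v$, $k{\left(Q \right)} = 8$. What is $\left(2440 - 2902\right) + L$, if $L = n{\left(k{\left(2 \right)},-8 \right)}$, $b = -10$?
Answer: $-463$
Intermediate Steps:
$n{\left(I,v \right)} = -5 - \frac{v}{2}$ ($n{\left(I,v \right)} = \frac{-10 - v}{2} = -5 - \frac{v}{2}$)
$L = -1$ ($L = -5 - -4 = -5 + 4 = -1$)
$\left(2440 - 2902\right) + L = \left(2440 - 2902\right) - 1 = -462 - 1 = -463$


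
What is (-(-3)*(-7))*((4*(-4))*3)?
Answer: 1008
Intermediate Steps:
(-(-3)*(-7))*((4*(-4))*3) = (-3*7)*(-16*3) = -21*(-48) = 1008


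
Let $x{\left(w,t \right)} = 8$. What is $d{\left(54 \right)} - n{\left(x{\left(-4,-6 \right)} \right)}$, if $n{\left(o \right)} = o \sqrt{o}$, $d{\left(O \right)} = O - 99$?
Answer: $-45 - 16 \sqrt{2} \approx -67.627$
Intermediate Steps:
$d{\left(O \right)} = -99 + O$
$n{\left(o \right)} = o^{\frac{3}{2}}$
$d{\left(54 \right)} - n{\left(x{\left(-4,-6 \right)} \right)} = \left(-99 + 54\right) - 8^{\frac{3}{2}} = -45 - 16 \sqrt{2}$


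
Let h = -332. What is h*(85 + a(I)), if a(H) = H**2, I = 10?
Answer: -61420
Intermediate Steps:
h*(85 + a(I)) = -332*(85 + 10**2) = -332*(85 + 100) = -332*185 = -61420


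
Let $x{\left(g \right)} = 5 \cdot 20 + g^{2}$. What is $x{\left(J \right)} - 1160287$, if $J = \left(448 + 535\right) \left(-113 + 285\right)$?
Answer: $28585533589$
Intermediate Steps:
$J = 169076$ ($J = 983 \cdot 172 = 169076$)
$x{\left(g \right)} = 100 + g^{2}$
$x{\left(J \right)} - 1160287 = \left(100 + 169076^{2}\right) - 1160287 = \left(100 + 28586693776\right) - 1160287 = 28586693876 - 1160287 = 28585533589$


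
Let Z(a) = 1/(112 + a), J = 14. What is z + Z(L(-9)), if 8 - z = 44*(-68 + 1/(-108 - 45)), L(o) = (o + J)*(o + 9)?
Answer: 51413081/17136 ≈ 3000.3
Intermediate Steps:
L(o) = (9 + o)*(14 + o) (L(o) = (o + 14)*(o + 9) = (14 + o)*(9 + o) = (9 + o)*(14 + o))
z = 459044/153 (z = 8 - 44*(-68 + 1/(-108 - 45)) = 8 - 44*(-68 + 1/(-153)) = 8 - 44*(-68 - 1/153) = 8 - 44*(-10405)/153 = 8 - 1*(-457820/153) = 8 + 457820/153 = 459044/153 ≈ 3000.3)
z + Z(L(-9)) = 459044/153 + 1/(112 + (126 + (-9)² + 23*(-9))) = 459044/153 + 1/(112 + (126 + 81 - 207)) = 459044/153 + 1/(112 + 0) = 459044/153 + 1/112 = 51413081/17136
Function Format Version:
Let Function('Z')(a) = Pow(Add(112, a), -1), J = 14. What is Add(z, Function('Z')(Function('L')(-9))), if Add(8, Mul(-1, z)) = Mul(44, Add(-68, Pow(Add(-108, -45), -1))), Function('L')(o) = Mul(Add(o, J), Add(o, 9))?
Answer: Rational(51413081, 17136) ≈ 3000.3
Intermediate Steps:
Function('L')(o) = Mul(Add(9, o), Add(14, o)) (Function('L')(o) = Mul(Add(o, 14), Add(o, 9)) = Mul(Add(14, o), Add(9, o)) = Mul(Add(9, o), Add(14, o)))
z = Rational(459044, 153) (z = Add(8, Mul(-1, Mul(44, Add(-68, Pow(Add(-108, -45), -1))))) = Add(8, Mul(-1, Mul(44, Add(-68, Pow(-153, -1))))) = Add(8, Mul(-1, Mul(44, Add(-68, Rational(-1, 153))))) = Add(8, Mul(-1, Mul(44, Rational(-10405, 153)))) = Add(8, Mul(-1, Rational(-457820, 153))) = Add(8, Rational(457820, 153)) = Rational(459044, 153) ≈ 3000.3)
Add(z, Function('Z')(Function('L')(-9))) = Add(Rational(459044, 153), Pow(Add(112, Add(126, Pow(-9, 2), Mul(23, -9))), -1)) = Add(Rational(459044, 153), Pow(Add(112, Add(126, 81, -207)), -1)) = Add(Rational(459044, 153), Pow(Add(112, 0), -1)) = Add(Rational(459044, 153), Pow(112, -1)) = Add(Rational(459044, 153), Rational(1, 112)) = Rational(51413081, 17136)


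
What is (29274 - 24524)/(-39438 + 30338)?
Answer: -95/182 ≈ -0.52198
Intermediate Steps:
(29274 - 24524)/(-39438 + 30338) = 4750/(-9100) = 4750*(-1/9100) = -95/182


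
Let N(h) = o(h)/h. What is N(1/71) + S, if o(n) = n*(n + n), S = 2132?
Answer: 151374/71 ≈ 2132.0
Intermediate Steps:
o(n) = 2*n² (o(n) = n*(2*n) = 2*n²)
N(h) = 2*h (N(h) = (2*h²)/h = 2*h)
N(1/71) + S = 2/71 + 2132 = 151374/71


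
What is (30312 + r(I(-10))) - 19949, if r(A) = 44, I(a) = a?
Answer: 10407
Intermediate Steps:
(30312 + r(I(-10))) - 19949 = (30312 + 44) - 19949 = 30356 - 19949 = 10407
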